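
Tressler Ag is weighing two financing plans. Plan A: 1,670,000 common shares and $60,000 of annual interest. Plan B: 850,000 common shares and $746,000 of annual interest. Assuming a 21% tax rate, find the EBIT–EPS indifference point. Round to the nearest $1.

At indifference, (EBIT − 60,000)(1 − t)/1,670,000 = (EBIT − 746,000)(1 − t)/850,000.
The (1 − t) factor cancels: (EBIT − 60,000) × 850,000 = (EBIT − 746,000) × 1,670,000.
Solving, EBIT = (746,000·1,670,000 − 60,000·850,000) / (1,670,000 − 850,000) = 1,194,820,000,000 / 820,000 = 1,457,097.56.

$1,457,098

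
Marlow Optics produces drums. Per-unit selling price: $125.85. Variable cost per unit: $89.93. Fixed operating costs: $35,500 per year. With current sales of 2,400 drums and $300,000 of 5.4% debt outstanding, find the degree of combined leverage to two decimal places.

At 2,400 units, contribution = 2,400 × $35.92 = $86,208.00.
Operating income = contribution − fixed costs = $86,208.00 − $35,500 = $50,708.00. Interest = $16,200.00.
DOL = $86,208.00 ÷ $50,708.00 = 1.7001; DFL = $50,708.00 ÷ $34,508.00 = 1.4695.
DCL = DOL × DFL = 1.7001 × 1.4695 = 2.4983.

2.50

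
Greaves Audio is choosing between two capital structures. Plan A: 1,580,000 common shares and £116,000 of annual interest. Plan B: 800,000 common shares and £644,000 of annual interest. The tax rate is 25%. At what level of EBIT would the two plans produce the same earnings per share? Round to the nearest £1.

At indifference, (EBIT − 116,000)(1 − t)/1,580,000 = (EBIT − 644,000)(1 − t)/800,000.
The (1 − t) factor cancels: (EBIT − 116,000) × 800,000 = (EBIT − 644,000) × 1,580,000.
EBIT × (1,580,000 − 800,000) = 644,000 × 1,580,000 − 116,000 × 800,000 = 924,720,000,000, so EBIT = 924,720,000,000 ÷ 780,000 = 1,185,538.46.

£1,185,538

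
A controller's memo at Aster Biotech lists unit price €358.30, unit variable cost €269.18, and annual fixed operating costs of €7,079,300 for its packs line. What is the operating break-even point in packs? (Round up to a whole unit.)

Unit CM = price − variable cost = €358.30 − €269.18 = €89.12.
Break-even volume = fixed costs ÷ CM per unit = €7,079,300 ÷ €89.12 = 79,435.59, so 79,436 packs.

79,436 packs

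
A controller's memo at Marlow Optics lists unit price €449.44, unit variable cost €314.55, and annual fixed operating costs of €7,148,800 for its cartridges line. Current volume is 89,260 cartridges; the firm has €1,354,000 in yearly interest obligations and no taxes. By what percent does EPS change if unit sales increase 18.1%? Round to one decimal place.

+61.6%

Contribution at this volume is 89,260 × €134.89 = €12,040,281.40.
Subtracting fixed costs: EBIT = €12,040,281.40 − €7,148,800 = €4,891,481.40.
Interest = €1,354,000.00, so EBIT − I = €3,537,481.40.
Degree of combined leverage = contribution ÷ (EBIT − I) = €12,040,281.40 ÷ €3,537,481.40 = 3.4036.
%ΔEPS = DCL × %ΔSales = 3.4036 × +18.1% = +61.6%.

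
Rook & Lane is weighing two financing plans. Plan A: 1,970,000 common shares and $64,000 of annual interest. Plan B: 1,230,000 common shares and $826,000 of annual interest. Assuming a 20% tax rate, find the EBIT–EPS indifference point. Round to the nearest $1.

$2,092,568

At indifference, (EBIT − 64,000)(1 − t)/1,970,000 = (EBIT − 826,000)(1 − t)/1,230,000.
The (1 − t) factor cancels: (EBIT − 64,000) × 1,230,000 = (EBIT − 826,000) × 1,970,000.
EBIT × (1,970,000 − 1,230,000) = 826,000 × 1,970,000 − 64,000 × 1,230,000 = 1,548,500,000,000, so EBIT = 1,548,500,000,000 ÷ 740,000 = 2,092,567.57.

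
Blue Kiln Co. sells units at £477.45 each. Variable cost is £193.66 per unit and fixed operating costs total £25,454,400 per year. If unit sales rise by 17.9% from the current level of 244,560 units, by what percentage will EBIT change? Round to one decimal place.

At 244,560 units, contribution = 244,560 × £283.79 = £69,403,682.40.
Operating income = contribution − fixed costs = £69,403,682.40 − £25,454,400 = £43,949,282.40.
DOL = contribution ÷ EBIT = £69,403,682.40 ÷ £43,949,282.40 = 1.5792.
%ΔEBIT = DOL × %ΔSales = 1.5792 × +17.9% = +28.3%.

+28.3%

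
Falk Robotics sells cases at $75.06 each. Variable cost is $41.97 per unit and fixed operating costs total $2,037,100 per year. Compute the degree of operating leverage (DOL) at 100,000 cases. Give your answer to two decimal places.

2.60

Contribution at this volume is 100,000 × $33.09 = $3,309,000.00.
Subtracting fixed costs: EBIT = $3,309,000.00 − $2,037,100 = $1,271,900.00.
Degree of operating leverage = $3,309,000.00 / $1,271,900.00 = 2.6016.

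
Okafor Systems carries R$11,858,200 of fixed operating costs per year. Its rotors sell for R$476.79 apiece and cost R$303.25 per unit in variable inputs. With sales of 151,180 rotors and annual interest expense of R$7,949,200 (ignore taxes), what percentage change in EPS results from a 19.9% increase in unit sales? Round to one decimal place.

+81.2%

At 151,180 units, contribution = 151,180 × R$173.54 = R$26,235,777.20.
EBIT = R$26,235,777.20 − R$11,858,200 = R$14,377,577.20.
Interest = R$7,949,200.00, so EBIT − I = R$6,428,377.20.
Degree of combined leverage = contribution ÷ (EBIT − I) = R$26,235,777.20 ÷ R$6,428,377.20 = 4.0812.
EPS therefore changes by 4.0812 × (+19.9%) = +81.2%.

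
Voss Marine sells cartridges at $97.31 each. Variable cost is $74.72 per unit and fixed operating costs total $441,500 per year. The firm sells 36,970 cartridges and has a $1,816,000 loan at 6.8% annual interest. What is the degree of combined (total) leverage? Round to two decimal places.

3.09

Contribution at this volume is 36,970 × $22.59 = $835,152.30.
Operating income = contribution − fixed costs = $835,152.30 − $441,500 = $393,652.30. Interest = $123,488.00.
DOL = $835,152.30 ÷ $393,652.30 = 2.1215; DFL = $393,652.30 ÷ $270,164.30 = 1.4571.
DCL = DOL × DFL = 2.1215 × 1.4571 = 3.0912.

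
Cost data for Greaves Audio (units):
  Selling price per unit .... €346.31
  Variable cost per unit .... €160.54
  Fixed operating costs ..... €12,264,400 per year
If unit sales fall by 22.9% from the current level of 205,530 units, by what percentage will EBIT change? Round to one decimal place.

Contribution at this volume is 205,530 × €185.77 = €38,181,308.10.
EBIT = €38,181,308.10 − €12,264,400 = €25,916,908.10.
So DOL = total CM / EBIT = €38,181,308.10 / €25,916,908.10 = 1.4732.
%ΔEBIT = DOL × %ΔSales = 1.4732 × -22.9% = -33.7%.

-33.7%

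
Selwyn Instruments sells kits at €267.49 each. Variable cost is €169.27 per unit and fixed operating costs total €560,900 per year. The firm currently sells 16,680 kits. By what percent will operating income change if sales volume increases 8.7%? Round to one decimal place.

Contribution at this volume is 16,680 × €98.22 = €1,638,309.60.
EBIT = €1,638,309.60 − €560,900 = €1,077,409.60.
DOL = contribution ÷ EBIT = €1,638,309.60 ÷ €1,077,409.60 = 1.5206.
%ΔEBIT = DOL × %ΔSales = 1.5206 × +8.7% = +13.2%.

+13.2%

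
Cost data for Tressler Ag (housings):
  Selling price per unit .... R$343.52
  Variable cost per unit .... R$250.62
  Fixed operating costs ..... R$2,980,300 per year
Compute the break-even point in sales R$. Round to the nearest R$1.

CM per unit = R$343.52 − R$250.62 = R$92.90; CM ratio = R$92.90 / R$343.52 = 0.2704.
Break-even sales = FC ÷ CM ratio = R$2,980,300 × R$343.52 / R$92.90 = R$11,020,373.

R$11,020,373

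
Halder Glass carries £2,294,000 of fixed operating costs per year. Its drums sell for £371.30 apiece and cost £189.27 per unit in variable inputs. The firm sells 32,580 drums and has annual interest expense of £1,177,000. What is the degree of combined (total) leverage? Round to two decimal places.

2.41

Total contribution margin = 32,580 × £182.03 = £5,930,537.40.
Subtracting fixed costs: EBIT = £5,930,537.40 − £2,294,000 = £3,636,537.40. Interest = £1,177,000.00, so EBIT − I = £2,459,537.40.
DCL = contribution ÷ (EBIT − I) = £5,930,537.40 ÷ £2,459,537.40 = 2.4112.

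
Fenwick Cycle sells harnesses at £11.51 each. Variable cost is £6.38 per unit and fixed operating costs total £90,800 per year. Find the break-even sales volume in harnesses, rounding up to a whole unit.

Each unit contributes £11.51 − £6.38 = £5.13.
Break-even volume = fixed costs ÷ CM per unit = £90,800 ÷ £5.13 = 17,699.81, so 17,700 harnesses.

17,700 harnesses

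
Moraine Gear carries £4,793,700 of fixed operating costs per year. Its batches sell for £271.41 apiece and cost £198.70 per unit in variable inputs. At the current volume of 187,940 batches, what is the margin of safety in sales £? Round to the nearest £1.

£33,114,997

Each unit contributes £271.41 − £198.70 = £72.71. Break-even units = £4,793,700 ÷ £72.71 = 65,929.03; break-even revenue = 65,929.03 × £271.41 = £17,893,798.89.
Actual sales revenue = 187,940 × £271.41 = £51,008,795.40.
Margin of safety = £51,008,795.40 − £17,893,798.89 = £33,114,997.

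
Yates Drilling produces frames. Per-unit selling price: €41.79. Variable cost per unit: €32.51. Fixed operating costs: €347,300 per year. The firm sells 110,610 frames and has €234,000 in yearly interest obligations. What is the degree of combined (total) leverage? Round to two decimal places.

2.31

Total contribution margin = 110,610 × €9.28 = €1,026,460.80.
Subtracting fixed costs: EBIT = €1,026,460.80 − €347,300 = €679,160.80. Interest = €234,000.00, so EBIT − I = €445,160.80.
DCL = contribution ÷ (EBIT − I) = €1,026,460.80 ÷ €445,160.80 = 2.3058.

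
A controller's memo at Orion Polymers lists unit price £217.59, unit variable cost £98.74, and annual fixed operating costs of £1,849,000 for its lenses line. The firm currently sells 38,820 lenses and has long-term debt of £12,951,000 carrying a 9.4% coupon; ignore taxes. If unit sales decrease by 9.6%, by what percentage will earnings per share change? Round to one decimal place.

-28.6%

At 38,820 units, contribution = 38,820 × £118.85 = £4,613,757.00.
Operating income = contribution − fixed costs = £4,613,757.00 − £1,849,000 = £2,764,757.00.
After interest of £1,217,394.00, pre-tax earnings = £1,547,363.00.
Degree of combined leverage = contribution ÷ (EBIT − I) = £4,613,757.00 ÷ £1,547,363.00 = 2.9817.
%ΔEPS = DCL × %ΔSales = 2.9817 × -9.6% = -28.6%.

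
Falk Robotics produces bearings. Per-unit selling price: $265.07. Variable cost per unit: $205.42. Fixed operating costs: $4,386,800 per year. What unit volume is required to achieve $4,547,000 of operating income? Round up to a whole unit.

Unit CM = price − variable cost = $265.07 − $205.42 = $59.65.
Required volume = (fixed costs + target profit) ÷ CM = ($4,386,800 + $4,547,000) ÷ $59.65 = 149,770.33, so 149,771 bearings.

149,771 bearings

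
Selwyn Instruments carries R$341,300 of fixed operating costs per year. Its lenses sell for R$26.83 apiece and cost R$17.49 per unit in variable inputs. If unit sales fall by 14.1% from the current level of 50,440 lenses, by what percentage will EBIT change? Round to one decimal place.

At 50,440 units, contribution = 50,440 × R$9.34 = R$471,109.60.
Subtracting fixed costs: EBIT = R$471,109.60 − R$341,300 = R$129,809.60.
DOL = contribution ÷ EBIT = R$471,109.60 ÷ R$129,809.60 = 3.6292.
So EBIT moves 3.6292 × (-14.1%) = -51.2%.

-51.2%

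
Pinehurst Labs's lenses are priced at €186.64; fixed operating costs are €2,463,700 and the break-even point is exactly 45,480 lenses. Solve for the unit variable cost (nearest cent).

€132.47

At break-even, FC = Q × (P − VC), so P − VC = €2,463,700 ÷ 45,480 = €54.1711.
Hence VC = price − CM = €186.64 − €54.1711 = €132.47.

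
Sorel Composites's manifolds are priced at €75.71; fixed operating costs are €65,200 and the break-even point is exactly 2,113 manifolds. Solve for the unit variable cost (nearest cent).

At break-even, FC = Q × (P − VC), so P − VC = €65,200 ÷ 2,113 = €30.8566.
Hence VC = price − CM = €75.71 − €30.8566 = €44.85.

€44.85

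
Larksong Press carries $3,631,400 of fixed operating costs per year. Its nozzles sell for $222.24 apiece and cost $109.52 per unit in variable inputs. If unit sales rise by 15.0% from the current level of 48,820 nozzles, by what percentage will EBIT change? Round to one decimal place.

Contribution at this volume is 48,820 × $112.72 = $5,502,990.40.
EBIT = $5,502,990.40 − $3,631,400 = $1,871,590.40.
DOL = contribution ÷ EBIT = $5,502,990.40 ÷ $1,871,590.40 = 2.9403.
So EBIT moves 2.9403 × (+15.0%) = +44.1%.

+44.1%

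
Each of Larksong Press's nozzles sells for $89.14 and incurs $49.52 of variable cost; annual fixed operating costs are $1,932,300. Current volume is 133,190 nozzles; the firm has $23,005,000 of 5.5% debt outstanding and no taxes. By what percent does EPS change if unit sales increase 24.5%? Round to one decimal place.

+62.2%

Contribution at this volume is 133,190 × $39.62 = $5,276,987.80.
Subtracting fixed costs: EBIT = $5,276,987.80 − $1,932,300 = $3,344,687.80.
After interest of $1,265,275.00, pre-tax earnings = $2,079,412.80.
DCL = total CM / (EBIT − I) = $5,276,987.80 / $2,079,412.80 = 2.5377.
%ΔEPS = DCL × %ΔSales = 2.5377 × +24.5% = +62.2%.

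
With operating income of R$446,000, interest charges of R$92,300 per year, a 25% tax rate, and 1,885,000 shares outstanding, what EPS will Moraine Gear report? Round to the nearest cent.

Pre-tax income = R$446,000 − R$92,300.00 = R$353,700.00.
Net income = R$353,700.00 × (1 − 0.25) = R$265,275.00.
Per share: R$265,275.00 / 1,885,000 shares = R$0.14.

R$0.14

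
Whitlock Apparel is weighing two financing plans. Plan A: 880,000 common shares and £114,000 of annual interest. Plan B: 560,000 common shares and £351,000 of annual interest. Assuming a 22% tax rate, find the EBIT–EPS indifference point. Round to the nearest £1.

At indifference, (EBIT − 114,000)(1 − t)/880,000 = (EBIT − 351,000)(1 − t)/560,000.
Cancelling (1 − t) and cross-multiplying: 560,000·(EBIT − 114,000) = 880,000·(EBIT − 351,000).
Solving, EBIT = (351,000·880,000 − 114,000·560,000) / (880,000 − 560,000) = 245,040,000,000 / 320,000 = 765,750.00.

£765,750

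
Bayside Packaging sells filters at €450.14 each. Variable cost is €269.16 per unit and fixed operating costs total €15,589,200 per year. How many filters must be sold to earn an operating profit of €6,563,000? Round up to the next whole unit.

122,402 filters

Contribution margin per unit = €450.14 − €269.16 = €180.98.
Need Q such that Q × €180.98 − €15,589,200 = €6,563,000, i.e. Q = €22,152,200 / €180.98 = 122,401.37 → 122,402.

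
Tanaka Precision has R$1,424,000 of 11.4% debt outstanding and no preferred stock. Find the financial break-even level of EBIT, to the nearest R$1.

R$162,336

Annual interest = 11.4% × R$1,424,000 = R$162,336.00.
Without preferred stock the financial break-even is simply EBIT = interest = R$162,336.00.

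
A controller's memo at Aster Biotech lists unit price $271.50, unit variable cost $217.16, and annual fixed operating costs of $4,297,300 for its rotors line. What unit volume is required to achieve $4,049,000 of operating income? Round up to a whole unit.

Unit CM = price − variable cost = $271.50 − $217.16 = $54.34.
Units = (FC + target) / CM = ($4,297,300 + $4,049,000) / $54.34 = 153,594.04, so 153,595 rotors.

153,595 rotors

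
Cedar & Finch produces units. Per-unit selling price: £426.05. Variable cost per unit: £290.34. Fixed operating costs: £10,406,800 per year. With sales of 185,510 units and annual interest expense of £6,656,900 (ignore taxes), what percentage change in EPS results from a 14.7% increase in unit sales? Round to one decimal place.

Contribution at this volume is 185,510 × £135.71 = £25,175,562.10.
Subtracting fixed costs: EBIT = £25,175,562.10 − £10,406,800 = £14,768,762.10.
Interest = £6,656,900.00, so EBIT − I = £8,111,862.10.
DCL = total CM / (EBIT − I) = £25,175,562.10 / £8,111,862.10 = 3.1035.
%ΔEPS = DCL × %ΔSales = 3.1035 × +14.7% = +45.6%.

+45.6%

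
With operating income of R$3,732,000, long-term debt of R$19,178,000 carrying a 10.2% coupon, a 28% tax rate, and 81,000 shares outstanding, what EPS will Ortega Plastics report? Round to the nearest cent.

Pre-tax income = R$3,732,000 − R$1,956,156.00 = R$1,775,844.00.
Net income = R$1,775,844.00 × (1 − 0.28) = R$1,278,607.68.
EPS = R$1,278,607.68 ÷ 81,000 = R$15.79.

R$15.79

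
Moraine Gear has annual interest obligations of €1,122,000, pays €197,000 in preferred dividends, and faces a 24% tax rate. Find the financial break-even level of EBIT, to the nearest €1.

€1,381,211

Preferred dividends are paid after tax, so their pre-tax equivalent is €197,000 ÷ (1 − 0.24) = €259,210.53.
Financial break-even EBIT = interest + D_p ÷ (1 − t) = €1,122,000 + €259,210.53 = €1,381,210.53.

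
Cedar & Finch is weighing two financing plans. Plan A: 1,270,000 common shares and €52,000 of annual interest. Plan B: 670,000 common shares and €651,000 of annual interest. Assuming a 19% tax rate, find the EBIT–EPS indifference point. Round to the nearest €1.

€1,319,883

At indifference, (EBIT − 52,000)(1 − t)/1,270,000 = (EBIT − 651,000)(1 − t)/670,000.
Cancelling (1 − t) and cross-multiplying: 670,000·(EBIT − 52,000) = 1,270,000·(EBIT − 651,000).
Solving, EBIT = (651,000·1,270,000 − 52,000·670,000) / (1,270,000 − 670,000) = 791,930,000,000 / 600,000 = 1,319,883.33.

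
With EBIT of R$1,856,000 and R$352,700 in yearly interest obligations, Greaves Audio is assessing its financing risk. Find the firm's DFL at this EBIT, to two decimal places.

1.23

Interest = R$352,700.00.
Degree of financial leverage = EBIT / (EBIT − interest) = R$1,856,000 / R$1,503,300.00 = 1.2346.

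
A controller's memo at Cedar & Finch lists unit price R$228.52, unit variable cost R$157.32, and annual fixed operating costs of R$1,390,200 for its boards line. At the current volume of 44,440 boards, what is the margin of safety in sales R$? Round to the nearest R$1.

R$5,693,512

Each unit contributes R$228.52 − R$157.32 = R$71.20. Break-even units = R$1,390,200 ÷ R$71.20 = 19,525.28; break-even revenue = 19,525.28 × R$228.52 = R$4,461,917.19.
Actual sales revenue = 44,440 × R$228.52 = R$10,155,428.80.
Margin of safety = R$10,155,428.80 − R$4,461,917.19 = R$5,693,512.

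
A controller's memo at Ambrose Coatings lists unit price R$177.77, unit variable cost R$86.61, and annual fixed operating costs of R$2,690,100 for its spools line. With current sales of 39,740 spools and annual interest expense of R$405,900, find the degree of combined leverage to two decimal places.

Total contribution margin = 39,740 × R$91.16 = R$3,622,698.40.
EBIT = R$3,622,698.40 − R$2,690,100 = R$932,598.40. Interest = R$405,900.00, so EBIT − I = R$526,698.40.
Degree of total leverage = total CM / (EBIT − interest) = R$3,622,698.40 / R$526,698.40 = 6.8781.

6.88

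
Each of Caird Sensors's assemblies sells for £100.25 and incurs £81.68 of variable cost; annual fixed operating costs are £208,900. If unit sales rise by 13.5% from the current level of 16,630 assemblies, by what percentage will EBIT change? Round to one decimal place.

+41.7%

At 16,630 units, contribution = 16,630 × £18.57 = £308,819.10.
Subtracting fixed costs: EBIT = £308,819.10 − £208,900 = £99,919.10.
So DOL = total CM / EBIT = £308,819.10 / £99,919.10 = 3.0907.
Operating income changes by 3.0907 × +13.5% = +41.7%.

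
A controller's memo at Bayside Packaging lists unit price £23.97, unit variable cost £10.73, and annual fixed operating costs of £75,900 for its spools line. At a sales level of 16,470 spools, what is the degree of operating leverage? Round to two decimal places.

1.53

Total contribution margin = 16,470 × £13.24 = £218,062.80.
Operating income = contribution − fixed costs = £218,062.80 − £75,900 = £142,162.80.
So DOL = total CM / EBIT = £218,062.80 / £142,162.80 = 1.5339.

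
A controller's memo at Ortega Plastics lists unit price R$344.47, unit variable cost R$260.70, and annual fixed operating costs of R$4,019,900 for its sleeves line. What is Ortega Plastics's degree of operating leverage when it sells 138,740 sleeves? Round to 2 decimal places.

1.53

Contribution at this volume is 138,740 × R$83.77 = R$11,622,249.80.
Subtracting fixed costs: EBIT = R$11,622,249.80 − R$4,019,900 = R$7,602,349.80.
DOL = contribution ÷ EBIT = R$11,622,249.80 ÷ R$7,602,349.80 = 1.5288.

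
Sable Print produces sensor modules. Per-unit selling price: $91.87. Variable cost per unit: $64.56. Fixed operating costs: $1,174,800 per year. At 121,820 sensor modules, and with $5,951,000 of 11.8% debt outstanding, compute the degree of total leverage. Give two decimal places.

2.29

Total contribution margin = 121,820 × $27.31 = $3,326,904.20.
Operating income = contribution − fixed costs = $3,326,904.20 − $1,174,800 = $2,152,104.20. Interest = $702,218.00, so EBIT − I = $1,449,886.20.
DCL = contribution ÷ (EBIT − I) = $3,326,904.20 ÷ $1,449,886.20 = 2.2946.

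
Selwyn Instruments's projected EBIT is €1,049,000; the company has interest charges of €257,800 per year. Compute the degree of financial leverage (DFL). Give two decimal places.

Interest = €257,800.00.
DFL = EBIT ÷ (EBIT − I) = €1,049,000 ÷ (€1,049,000 − €257,800.00) = €1,049,000 ÷ €791,200.00 = 1.3258.

1.33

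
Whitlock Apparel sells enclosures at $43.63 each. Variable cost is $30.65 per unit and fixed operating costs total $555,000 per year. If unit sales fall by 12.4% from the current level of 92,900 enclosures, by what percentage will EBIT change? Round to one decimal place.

-23.0%

Total contribution margin = 92,900 × $12.98 = $1,205,842.00.
Operating income = contribution − fixed costs = $1,205,842.00 − $555,000 = $650,842.00.
DOL = contribution ÷ EBIT = $1,205,842.00 ÷ $650,842.00 = 1.8527.
Operating income changes by 1.8527 × -12.4% = -23.0%.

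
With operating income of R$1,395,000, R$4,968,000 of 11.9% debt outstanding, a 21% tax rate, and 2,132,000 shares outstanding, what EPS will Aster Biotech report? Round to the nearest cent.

Pre-tax income = R$1,395,000 − R$591,192.00 = R$803,808.00.
Net income = R$803,808.00 × (1 − 0.21) = R$635,008.32.
EPS = R$635,008.32 ÷ 2,132,000 = R$0.30.

R$0.30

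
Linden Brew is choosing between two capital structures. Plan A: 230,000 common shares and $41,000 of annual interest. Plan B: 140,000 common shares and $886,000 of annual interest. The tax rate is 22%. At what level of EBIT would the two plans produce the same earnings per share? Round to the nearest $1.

$2,200,444

At indifference, (EBIT − 41,000)(1 − t)/230,000 = (EBIT − 886,000)(1 − t)/140,000.
Cancelling (1 − t) and cross-multiplying: 140,000·(EBIT − 41,000) = 230,000·(EBIT − 886,000).
EBIT × (230,000 − 140,000) = 886,000 × 230,000 − 41,000 × 140,000 = 198,040,000,000, so EBIT = 198,040,000,000 ÷ 90,000 = 2,200,444.44.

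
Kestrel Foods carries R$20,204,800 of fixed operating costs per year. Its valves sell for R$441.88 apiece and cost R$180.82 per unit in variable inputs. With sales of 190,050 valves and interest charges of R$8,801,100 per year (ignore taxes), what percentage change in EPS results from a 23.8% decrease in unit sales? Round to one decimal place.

-57.3%

At 190,050 units, contribution = 190,050 × R$261.06 = R$49,614,453.00.
EBIT = R$49,614,453.00 − R$20,204,800 = R$29,409,653.00.
After interest of R$8,801,100.00, pre-tax earnings = R$20,608,553.00.
DCL = total CM / (EBIT − I) = R$49,614,453.00 / R$20,608,553.00 = 2.4075.
EPS therefore changes by 2.4075 × (-23.8%) = -57.3%.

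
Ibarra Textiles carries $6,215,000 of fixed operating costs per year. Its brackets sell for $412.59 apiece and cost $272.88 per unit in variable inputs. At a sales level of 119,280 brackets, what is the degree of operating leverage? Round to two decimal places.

Total contribution margin = 119,280 × $139.71 = $16,664,608.80.
EBIT = $16,664,608.80 − $6,215,000 = $10,449,608.80.
DOL = contribution ÷ EBIT = $16,664,608.80 ÷ $10,449,608.80 = 1.5948.

1.59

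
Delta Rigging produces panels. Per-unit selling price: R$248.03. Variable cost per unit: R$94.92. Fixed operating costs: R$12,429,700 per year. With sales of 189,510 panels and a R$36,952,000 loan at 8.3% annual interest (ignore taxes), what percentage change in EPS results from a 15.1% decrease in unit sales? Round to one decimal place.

-32.4%

At 189,510 units, contribution = 189,510 × R$153.11 = R$29,015,876.10.
Operating income = contribution − fixed costs = R$29,015,876.10 − R$12,429,700 = R$16,586,176.10.
After interest of R$3,067,016.00, pre-tax earnings = R$13,519,160.10.
DCL = total CM / (EBIT − I) = R$29,015,876.10 / R$13,519,160.10 = 2.1463.
%ΔEPS = DCL × %ΔSales = 2.1463 × -15.1% = -32.4%.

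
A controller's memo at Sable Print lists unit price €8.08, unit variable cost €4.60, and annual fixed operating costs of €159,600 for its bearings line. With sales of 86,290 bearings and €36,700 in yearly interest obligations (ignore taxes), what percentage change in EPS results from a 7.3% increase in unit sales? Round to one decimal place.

Contribution at this volume is 86,290 × €3.48 = €300,289.20.
EBIT = €300,289.20 − €159,600 = €140,689.20.
After interest of €36,700.00, pre-tax earnings = €103,989.20.
DCL = total CM / (EBIT − I) = €300,289.20 / €103,989.20 = 2.8877.
EPS therefore changes by 2.8877 × (+7.3%) = +21.1%.

+21.1%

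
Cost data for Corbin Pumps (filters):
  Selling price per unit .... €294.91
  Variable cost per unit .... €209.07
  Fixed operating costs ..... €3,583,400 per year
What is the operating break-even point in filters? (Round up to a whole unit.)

Unit CM = price − variable cost = €294.91 − €209.07 = €85.84.
Break-even Q = €3,583,400 / €85.84 = 41,745.11 → 41,746 filters.

41,746 filters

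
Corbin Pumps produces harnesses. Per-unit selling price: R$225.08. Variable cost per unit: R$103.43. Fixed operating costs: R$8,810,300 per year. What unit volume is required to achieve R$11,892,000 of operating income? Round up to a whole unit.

170,180 harnesses

Contribution margin per unit = R$225.08 − R$103.43 = R$121.65.
Required volume = (fixed costs + target profit) ÷ CM = (R$8,810,300 + R$11,892,000) ÷ R$121.65 = 170,179.20, so 170,180 harnesses.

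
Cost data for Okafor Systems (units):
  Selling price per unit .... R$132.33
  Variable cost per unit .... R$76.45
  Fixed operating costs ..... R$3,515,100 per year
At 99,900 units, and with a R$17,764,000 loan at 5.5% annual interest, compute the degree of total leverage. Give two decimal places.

5.12

Total contribution margin = 99,900 × R$55.88 = R$5,582,412.00.
Operating income = contribution − fixed costs = R$5,582,412.00 − R$3,515,100 = R$2,067,312.00. Interest = R$977,020.00.
DOL = R$5,582,412.00 ÷ R$2,067,312.00 = 2.7003; DFL = R$2,067,312.00 ÷ R$1,090,292.00 = 1.8961.
DCL = DOL × DFL = 2.7003 × 1.8961 = 5.1200.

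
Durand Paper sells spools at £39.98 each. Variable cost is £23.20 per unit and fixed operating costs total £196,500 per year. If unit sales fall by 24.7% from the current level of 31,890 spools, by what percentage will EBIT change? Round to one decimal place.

-39.0%

Total contribution margin = 31,890 × £16.78 = £535,114.20.
Operating income = contribution − fixed costs = £535,114.20 − £196,500 = £338,614.20.
So DOL = total CM / EBIT = £535,114.20 / £338,614.20 = 1.5803.
%ΔEBIT = DOL × %ΔSales = 1.5803 × -24.7% = -39.0%.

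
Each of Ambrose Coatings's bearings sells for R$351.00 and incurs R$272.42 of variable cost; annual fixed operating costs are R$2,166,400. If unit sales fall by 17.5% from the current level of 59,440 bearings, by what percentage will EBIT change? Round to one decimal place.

Total contribution margin = 59,440 × R$78.58 = R$4,670,795.20.
Subtracting fixed costs: EBIT = R$4,670,795.20 − R$2,166,400 = R$2,504,395.20.
DOL = contribution ÷ EBIT = R$4,670,795.20 ÷ R$2,504,395.20 = 1.8650.
Operating income changes by 1.8650 × -17.5% = -32.6%.

-32.6%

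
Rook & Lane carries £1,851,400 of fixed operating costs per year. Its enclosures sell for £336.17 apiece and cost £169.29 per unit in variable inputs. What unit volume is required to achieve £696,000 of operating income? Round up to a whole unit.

Each unit contributes £336.17 − £169.29 = £166.88.
Units = (FC + target) / CM = (£1,851,400 + £696,000) / £166.88 = 15,264.86, so 15,265 enclosures.

15,265 enclosures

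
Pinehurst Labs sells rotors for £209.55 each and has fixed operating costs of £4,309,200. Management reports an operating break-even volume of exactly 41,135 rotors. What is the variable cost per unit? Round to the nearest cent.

At break-even, FC = Q × (P − VC), so P − VC = £4,309,200 ÷ 41,135 = £104.7575.
Variable cost per unit = £209.55 − £104.7575 = £104.79.

£104.79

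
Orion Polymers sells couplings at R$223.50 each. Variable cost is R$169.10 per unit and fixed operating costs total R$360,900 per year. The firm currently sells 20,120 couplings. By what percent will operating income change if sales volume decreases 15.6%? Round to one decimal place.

-23.3%

Total contribution margin = 20,120 × R$54.40 = R$1,094,528.00.
Operating income = contribution − fixed costs = R$1,094,528.00 − R$360,900 = R$733,628.00.
DOL = contribution ÷ EBIT = R$1,094,528.00 ÷ R$733,628.00 = 1.4919.
Operating income changes by 1.4919 × -15.6% = -23.3%.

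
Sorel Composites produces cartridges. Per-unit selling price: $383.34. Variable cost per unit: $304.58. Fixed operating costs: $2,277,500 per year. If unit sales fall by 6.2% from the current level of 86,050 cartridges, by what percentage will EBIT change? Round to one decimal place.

-9.3%

Total contribution margin = 86,050 × $78.76 = $6,777,298.00.
EBIT = $6,777,298.00 − $2,277,500 = $4,499,798.00.
Degree of operating leverage = $6,777,298.00 / $4,499,798.00 = 1.5061.
%ΔEBIT = DOL × %ΔSales = 1.5061 × -6.2% = -9.3%.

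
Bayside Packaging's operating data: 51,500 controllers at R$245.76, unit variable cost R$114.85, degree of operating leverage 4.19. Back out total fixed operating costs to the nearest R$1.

R$5,132,828

Contribution at this volume is 51,500 × R$130.91 = R$6,741,865.00.
Since DOL = CM ÷ EBIT, EBIT = R$6,741,865.00 ÷ 4.19 = R$1,609,036.99.
Fixed costs = CM − EBIT = R$6,741,865.00 − R$1,609,036.99 = R$5,132,828.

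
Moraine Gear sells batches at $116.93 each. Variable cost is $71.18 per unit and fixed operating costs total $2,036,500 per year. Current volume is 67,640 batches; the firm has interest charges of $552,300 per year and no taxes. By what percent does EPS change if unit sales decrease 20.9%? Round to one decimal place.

-127.9%

At 67,640 units, contribution = 67,640 × $45.75 = $3,094,530.00.
Subtracting fixed costs: EBIT = $3,094,530.00 − $2,036,500 = $1,058,030.00.
Interest = $552,300.00, so EBIT − I = $505,730.00.
Degree of combined leverage = contribution ÷ (EBIT − I) = $3,094,530.00 ÷ $505,730.00 = 6.1189.
EPS therefore changes by 6.1189 × (-20.9%) = -127.9%.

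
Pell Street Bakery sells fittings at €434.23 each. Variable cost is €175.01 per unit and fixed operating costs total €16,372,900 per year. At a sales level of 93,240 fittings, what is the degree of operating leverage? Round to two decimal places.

Total contribution margin = 93,240 × €259.22 = €24,169,672.80.
Operating income = contribution − fixed costs = €24,169,672.80 − €16,372,900 = €7,796,772.80.
Degree of operating leverage = €24,169,672.80 / €7,796,772.80 = 3.1000.

3.10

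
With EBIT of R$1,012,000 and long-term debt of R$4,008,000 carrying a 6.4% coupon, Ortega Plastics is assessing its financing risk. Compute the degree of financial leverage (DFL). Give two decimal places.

Interest = R$256,512.00.
DFL = EBIT ÷ (EBIT − I) = R$1,012,000 ÷ (R$1,012,000 − R$256,512.00) = R$1,012,000 ÷ R$755,488.00 = 1.3395.

1.34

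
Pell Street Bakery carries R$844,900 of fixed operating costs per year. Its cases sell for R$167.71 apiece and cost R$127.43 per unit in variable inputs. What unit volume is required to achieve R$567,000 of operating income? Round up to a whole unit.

Each unit contributes R$167.71 − R$127.43 = R$40.28.
Units = (FC + target) / CM = (R$844,900 + R$567,000) / R$40.28 = 35,052.14, so 35,053 cases.

35,053 cases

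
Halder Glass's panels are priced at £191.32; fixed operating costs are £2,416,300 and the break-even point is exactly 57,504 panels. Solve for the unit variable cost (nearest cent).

At break-even, FC = Q × (P − VC), so P − VC = £2,416,300 ÷ 57,504 = £42.0197.
Hence VC = price − CM = £191.32 − £42.0197 = £149.30.

£149.30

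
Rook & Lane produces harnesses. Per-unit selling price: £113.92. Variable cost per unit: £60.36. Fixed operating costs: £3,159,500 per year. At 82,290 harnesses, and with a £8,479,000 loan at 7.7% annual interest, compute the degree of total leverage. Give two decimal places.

7.41

At 82,290 units, contribution = 82,290 × £53.56 = £4,407,452.40.
Subtracting fixed costs: EBIT = £4,407,452.40 − £3,159,500 = £1,247,952.40. Interest = £652,883.00.
DOL = £4,407,452.40 ÷ £1,247,952.40 = 3.5317; DFL = £1,247,952.40 ÷ £595,069.40 = 2.0972.
DCL = DOL × DFL = 3.5317 × 2.0972 = 7.4067.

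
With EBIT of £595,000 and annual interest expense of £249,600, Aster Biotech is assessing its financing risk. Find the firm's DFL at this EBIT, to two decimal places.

1.72

Interest = £249,600.00.
Degree of financial leverage = EBIT / (EBIT − interest) = £595,000 / £345,400.00 = 1.7226.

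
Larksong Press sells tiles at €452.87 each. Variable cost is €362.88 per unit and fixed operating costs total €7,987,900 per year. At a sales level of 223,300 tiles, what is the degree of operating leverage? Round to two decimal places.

Total contribution margin = 223,300 × €89.99 = €20,094,767.00.
EBIT = €20,094,767.00 − €7,987,900 = €12,106,867.00.
So DOL = total CM / EBIT = €20,094,767.00 / €12,106,867.00 = 1.6598.

1.66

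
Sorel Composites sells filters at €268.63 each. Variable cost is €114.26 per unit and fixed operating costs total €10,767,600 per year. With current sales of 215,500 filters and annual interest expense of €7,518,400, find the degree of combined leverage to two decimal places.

Total contribution margin = 215,500 × €154.37 = €33,266,735.00.
EBIT = €33,266,735.00 − €10,767,600 = €22,499,135.00. Interest = €7,518,400.00.
DOL = €33,266,735.00 ÷ €22,499,135.00 = 1.4786; DFL = €22,499,135.00 ÷ €14,980,735.00 = 1.5019.
Combined leverage = 1.4786 × 1.5019 = 2.2207.

2.22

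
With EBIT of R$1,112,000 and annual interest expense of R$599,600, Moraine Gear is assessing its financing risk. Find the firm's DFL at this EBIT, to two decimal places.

Interest = R$599,600.00.
DFL = EBIT ÷ (EBIT − I) = R$1,112,000 ÷ (R$1,112,000 − R$599,600.00) = R$1,112,000 ÷ R$512,400.00 = 2.1702.

2.17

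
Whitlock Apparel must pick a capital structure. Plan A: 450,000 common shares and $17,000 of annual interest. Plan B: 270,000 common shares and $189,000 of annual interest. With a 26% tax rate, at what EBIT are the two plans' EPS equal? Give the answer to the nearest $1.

At indifference, (EBIT − 17,000)(1 − t)/450,000 = (EBIT − 189,000)(1 − t)/270,000.
Cancelling (1 − t) and cross-multiplying: 270,000·(EBIT − 17,000) = 450,000·(EBIT − 189,000).
Solving, EBIT = (189,000·450,000 − 17,000·270,000) / (450,000 − 270,000) = 80,460,000,000 / 180,000 = 447,000.00.

$447,000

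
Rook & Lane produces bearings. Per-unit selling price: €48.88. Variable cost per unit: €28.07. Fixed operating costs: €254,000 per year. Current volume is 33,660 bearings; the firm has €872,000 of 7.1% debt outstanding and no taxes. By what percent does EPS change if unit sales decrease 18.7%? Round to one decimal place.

-34.1%

Total contribution margin = 33,660 × €20.81 = €700,464.60.
Subtracting fixed costs: EBIT = €700,464.60 − €254,000 = €446,464.60.
Interest = €61,912.00, so EBIT − I = €384,552.60.
DCL = total CM / (EBIT − I) = €700,464.60 / €384,552.60 = 1.8215.
%ΔEPS = DCL × %ΔSales = 1.8215 × -18.7% = -34.1%.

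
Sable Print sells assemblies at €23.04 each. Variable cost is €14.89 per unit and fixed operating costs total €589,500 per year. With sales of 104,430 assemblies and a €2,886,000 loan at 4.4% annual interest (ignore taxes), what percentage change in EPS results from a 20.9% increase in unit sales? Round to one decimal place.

+132.1%

Contribution at this volume is 104,430 × €8.15 = €851,104.50.
Subtracting fixed costs: EBIT = €851,104.50 − €589,500 = €261,604.50.
After interest of €126,984.00, pre-tax earnings = €134,620.50.
Degree of combined leverage = contribution ÷ (EBIT − I) = €851,104.50 ÷ €134,620.50 = 6.3223.
%ΔEPS = DCL × %ΔSales = 6.3223 × +20.9% = +132.1%.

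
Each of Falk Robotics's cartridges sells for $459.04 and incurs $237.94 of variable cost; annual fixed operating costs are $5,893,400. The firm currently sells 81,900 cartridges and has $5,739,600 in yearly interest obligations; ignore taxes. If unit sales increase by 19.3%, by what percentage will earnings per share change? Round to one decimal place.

+54.0%

Contribution at this volume is 81,900 × $221.10 = $18,108,090.00.
Subtracting fixed costs: EBIT = $18,108,090.00 − $5,893,400 = $12,214,690.00.
After interest of $5,739,600.00, pre-tax earnings = $6,475,090.00.
DCL = total CM / (EBIT − I) = $18,108,090.00 / $6,475,090.00 = 2.7966.
EPS therefore changes by 2.7966 × (+19.3%) = +54.0%.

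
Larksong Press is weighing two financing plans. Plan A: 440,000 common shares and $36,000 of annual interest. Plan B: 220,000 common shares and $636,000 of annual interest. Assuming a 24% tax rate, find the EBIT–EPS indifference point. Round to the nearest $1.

Set EPS_A = EPS_B: (EBIT − $36,000)(1 − 0.24) ÷ 440,000 = (EBIT − $636,000)(1 − 0.24) ÷ 220,000.
Cancelling (1 − t) and cross-multiplying: 220,000·(EBIT − 36,000) = 440,000·(EBIT − 636,000).
EBIT × (440,000 − 220,000) = 636,000 × 440,000 − 36,000 × 220,000 = 271,920,000,000, so EBIT = 271,920,000,000 ÷ 220,000 = 1,236,000.00.

$1,236,000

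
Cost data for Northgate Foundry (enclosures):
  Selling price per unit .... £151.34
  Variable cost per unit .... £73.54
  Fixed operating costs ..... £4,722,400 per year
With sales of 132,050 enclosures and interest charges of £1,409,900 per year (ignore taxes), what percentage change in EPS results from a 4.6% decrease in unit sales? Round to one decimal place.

-11.4%

At 132,050 units, contribution = 132,050 × £77.80 = £10,273,490.00.
EBIT = £10,273,490.00 − £4,722,400 = £5,551,090.00.
After interest of £1,409,900.00, pre-tax earnings = £4,141,190.00.
DCL = total CM / (EBIT − I) = £10,273,490.00 / £4,141,190.00 = 2.4808.
EPS therefore changes by 2.4808 × (-4.6%) = -11.4%.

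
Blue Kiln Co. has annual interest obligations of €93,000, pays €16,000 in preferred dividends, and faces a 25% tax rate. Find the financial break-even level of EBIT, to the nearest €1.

€114,333

Grossing the preferred dividend up to pre-tax terms: €16,000 / (1 − 0.25) = €21,333.33.
EPS = 0 when EBIT covers interest plus the pre-tax preferred burden: €93,000 + €21,333.33 = €114,333.33.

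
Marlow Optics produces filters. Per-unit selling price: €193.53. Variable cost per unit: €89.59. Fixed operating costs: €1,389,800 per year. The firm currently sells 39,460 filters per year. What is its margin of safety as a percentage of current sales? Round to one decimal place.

Contribution margin per unit = €193.53 − €89.59 = €103.94. Break-even units = €1,389,800 ÷ €103.94 = 13,371.18; break-even revenue = 13,371.18 × €193.53 = €2,587,723.63.
Actual sales revenue = 39,460 × €193.53 = €7,636,693.80.
Margin of safety = (€7,636,693.80 − €2,587,723.63) ÷ €7,636,693.80 = 66.1%.

66.1%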